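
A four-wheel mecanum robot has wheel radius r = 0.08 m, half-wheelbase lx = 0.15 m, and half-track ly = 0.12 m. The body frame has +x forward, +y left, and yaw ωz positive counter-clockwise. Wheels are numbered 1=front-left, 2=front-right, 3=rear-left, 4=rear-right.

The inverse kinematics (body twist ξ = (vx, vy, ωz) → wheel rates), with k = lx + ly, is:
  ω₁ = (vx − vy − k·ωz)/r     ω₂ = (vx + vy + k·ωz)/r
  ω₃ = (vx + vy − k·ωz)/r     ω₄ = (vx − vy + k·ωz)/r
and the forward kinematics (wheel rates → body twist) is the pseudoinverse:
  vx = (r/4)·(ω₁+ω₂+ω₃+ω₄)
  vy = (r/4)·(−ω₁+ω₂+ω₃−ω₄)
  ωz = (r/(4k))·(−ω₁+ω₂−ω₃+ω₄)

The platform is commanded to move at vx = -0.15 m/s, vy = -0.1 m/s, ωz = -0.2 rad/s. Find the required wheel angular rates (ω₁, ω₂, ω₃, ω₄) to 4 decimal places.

k = lx + ly = 0.15 + 0.12 = 0.2700;  k·ωz = 0.2700·-0.2 = -0.0540
ω₁ (FL) = (vx − vy − k·ωz)/r = 0.0040/0.08 = 0.0500
ω₂ (FR) = (vx + vy + k·ωz)/r = -0.3040/0.08 = -3.8000
ω₃ (RL) = (vx + vy − k·ωz)/r = -0.1960/0.08 = -2.4500
ω₄ (RR) = (vx − vy + k·ωz)/r = -0.1040/0.08 = -1.3000

(0.0500, -3.8000, -2.4500, -1.3000)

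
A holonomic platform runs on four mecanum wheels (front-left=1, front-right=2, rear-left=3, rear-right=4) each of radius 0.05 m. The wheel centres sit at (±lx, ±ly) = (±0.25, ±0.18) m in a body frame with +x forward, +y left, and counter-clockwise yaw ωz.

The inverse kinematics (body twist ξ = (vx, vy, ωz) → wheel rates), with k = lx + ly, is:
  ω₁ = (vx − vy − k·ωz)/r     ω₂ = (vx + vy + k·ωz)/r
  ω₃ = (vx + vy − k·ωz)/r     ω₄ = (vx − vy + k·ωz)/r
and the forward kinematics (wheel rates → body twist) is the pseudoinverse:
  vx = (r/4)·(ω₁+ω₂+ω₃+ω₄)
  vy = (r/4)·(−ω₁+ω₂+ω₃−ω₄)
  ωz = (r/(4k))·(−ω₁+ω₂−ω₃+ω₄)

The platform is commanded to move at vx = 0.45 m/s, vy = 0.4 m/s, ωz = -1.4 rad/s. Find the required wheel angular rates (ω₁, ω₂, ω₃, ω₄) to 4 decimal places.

(13.0400, 4.9600, 29.0400, -11.0400)

k = lx + ly = 0.25 + 0.18 = 0.4300;  k·ωz = 0.4300·-1.4 = -0.6020
ω₁ (FL) = (vx − vy − k·ωz)/r = 0.6520/0.05 = 13.0400
ω₂ (FR) = (vx + vy + k·ωz)/r = 0.2480/0.05 = 4.9600
ω₃ (RL) = (vx + vy − k·ωz)/r = 1.4520/0.05 = 29.0400
ω₄ (RR) = (vx − vy + k·ωz)/r = -0.5520/0.05 = -11.0400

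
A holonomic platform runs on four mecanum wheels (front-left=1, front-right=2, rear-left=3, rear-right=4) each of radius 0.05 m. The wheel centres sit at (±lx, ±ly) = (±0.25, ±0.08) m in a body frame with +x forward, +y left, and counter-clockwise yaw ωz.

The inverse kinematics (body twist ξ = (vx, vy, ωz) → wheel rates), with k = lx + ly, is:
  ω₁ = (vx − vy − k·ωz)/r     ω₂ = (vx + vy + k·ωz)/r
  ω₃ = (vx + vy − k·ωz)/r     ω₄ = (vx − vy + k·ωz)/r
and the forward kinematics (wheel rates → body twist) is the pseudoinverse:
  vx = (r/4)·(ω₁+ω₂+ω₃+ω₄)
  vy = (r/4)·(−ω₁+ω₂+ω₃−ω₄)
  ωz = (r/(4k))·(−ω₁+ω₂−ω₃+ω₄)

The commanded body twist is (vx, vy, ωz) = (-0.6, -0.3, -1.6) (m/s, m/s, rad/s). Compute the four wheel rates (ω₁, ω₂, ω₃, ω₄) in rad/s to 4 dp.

(4.5600, -28.5600, -7.4400, -16.5600)

k = lx + ly = 0.25 + 0.08 = 0.3300;  k·ωz = 0.3300·-1.6 = -0.5280
ω₁ (FL) = (vx − vy − k·ωz)/r = 0.2280/0.05 = 4.5600
ω₂ (FR) = (vx + vy + k·ωz)/r = -1.4280/0.05 = -28.5600
ω₃ (RL) = (vx + vy − k·ωz)/r = -0.3720/0.05 = -7.4400
ω₄ (RR) = (vx − vy + k·ωz)/r = -0.8280/0.05 = -16.5600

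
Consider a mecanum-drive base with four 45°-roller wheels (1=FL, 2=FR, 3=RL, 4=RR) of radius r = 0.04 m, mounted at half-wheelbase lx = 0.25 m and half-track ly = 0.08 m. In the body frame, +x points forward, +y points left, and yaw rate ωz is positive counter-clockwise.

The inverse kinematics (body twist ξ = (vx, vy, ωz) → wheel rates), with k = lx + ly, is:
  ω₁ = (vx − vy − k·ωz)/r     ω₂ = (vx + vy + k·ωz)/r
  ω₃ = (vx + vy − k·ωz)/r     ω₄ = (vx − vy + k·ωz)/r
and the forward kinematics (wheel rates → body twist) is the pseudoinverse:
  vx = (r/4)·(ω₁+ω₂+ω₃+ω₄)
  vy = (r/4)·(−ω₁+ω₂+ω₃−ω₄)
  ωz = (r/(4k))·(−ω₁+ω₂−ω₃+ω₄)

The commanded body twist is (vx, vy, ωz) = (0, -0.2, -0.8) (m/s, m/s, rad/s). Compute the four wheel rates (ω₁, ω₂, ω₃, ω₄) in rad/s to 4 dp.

(11.6000, -11.6000, 1.6000, -1.6000)

k = lx + ly = 0.25 + 0.08 = 0.3300;  k·ωz = 0.3300·-0.8 = -0.2640
ω₁ (FL) = (vx − vy − k·ωz)/r = 0.4640/0.04 = 11.6000
ω₂ (FR) = (vx + vy + k·ωz)/r = -0.4640/0.04 = -11.6000
ω₃ (RL) = (vx + vy − k·ωz)/r = 0.0640/0.04 = 1.6000
ω₄ (RR) = (vx − vy + k·ωz)/r = -0.0640/0.04 = -1.6000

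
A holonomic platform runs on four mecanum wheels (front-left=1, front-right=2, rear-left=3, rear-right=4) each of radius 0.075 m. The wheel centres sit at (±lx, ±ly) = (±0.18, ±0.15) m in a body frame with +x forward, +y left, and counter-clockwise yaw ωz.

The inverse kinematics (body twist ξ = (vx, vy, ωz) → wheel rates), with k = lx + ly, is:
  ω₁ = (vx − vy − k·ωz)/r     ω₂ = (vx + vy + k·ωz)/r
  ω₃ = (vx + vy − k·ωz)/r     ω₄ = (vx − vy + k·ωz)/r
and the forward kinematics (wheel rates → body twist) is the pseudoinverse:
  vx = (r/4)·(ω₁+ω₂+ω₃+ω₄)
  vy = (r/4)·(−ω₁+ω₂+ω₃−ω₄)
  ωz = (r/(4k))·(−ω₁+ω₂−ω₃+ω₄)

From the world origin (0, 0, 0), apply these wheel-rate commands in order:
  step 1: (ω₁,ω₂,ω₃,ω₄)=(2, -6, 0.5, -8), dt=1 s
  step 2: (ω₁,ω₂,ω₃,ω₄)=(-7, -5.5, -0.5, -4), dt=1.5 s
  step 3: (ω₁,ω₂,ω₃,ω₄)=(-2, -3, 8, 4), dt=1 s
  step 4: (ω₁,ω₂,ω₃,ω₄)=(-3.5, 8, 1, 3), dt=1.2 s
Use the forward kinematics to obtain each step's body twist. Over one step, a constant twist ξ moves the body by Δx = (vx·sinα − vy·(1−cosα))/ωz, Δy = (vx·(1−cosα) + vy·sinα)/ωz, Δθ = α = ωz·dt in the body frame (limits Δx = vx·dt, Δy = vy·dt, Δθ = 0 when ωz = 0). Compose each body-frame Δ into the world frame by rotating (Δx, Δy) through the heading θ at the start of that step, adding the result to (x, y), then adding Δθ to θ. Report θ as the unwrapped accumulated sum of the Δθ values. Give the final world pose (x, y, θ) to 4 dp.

(0.0599, 0.4511, -0.4716)

step 1: ξ=(vx,vy,ωz)=(-0.2156, 0.0094, -0.9375), dt=1.0 → body Δ=(-0.1813, 0.1019, -0.9375) → world pose (-0.1813, 0.1019, -0.9375)
step 2: ξ=(vx,vy,ωz)=(-0.3187, 0.0938, -0.1136), dt=1.5 → body Δ=(-0.4639, 0.1806, -0.1705) → world pose (-0.3103, 0.5827, -1.1080)
step 3: ξ=(vx,vy,ωz)=(0.1313, 0.0563, -0.2841), dt=1.0 → body Δ=(0.1374, 0.0370, -0.2841) → world pose (-0.2158, 0.4763, -1.3920)
step 4: ξ=(vx,vy,ωz)=(0.1594, 0.1781, 0.7670), dt=1.2 → body Δ=(0.0737, 0.2668, 0.9205) → world pose (0.0599, 0.4511, -0.4716)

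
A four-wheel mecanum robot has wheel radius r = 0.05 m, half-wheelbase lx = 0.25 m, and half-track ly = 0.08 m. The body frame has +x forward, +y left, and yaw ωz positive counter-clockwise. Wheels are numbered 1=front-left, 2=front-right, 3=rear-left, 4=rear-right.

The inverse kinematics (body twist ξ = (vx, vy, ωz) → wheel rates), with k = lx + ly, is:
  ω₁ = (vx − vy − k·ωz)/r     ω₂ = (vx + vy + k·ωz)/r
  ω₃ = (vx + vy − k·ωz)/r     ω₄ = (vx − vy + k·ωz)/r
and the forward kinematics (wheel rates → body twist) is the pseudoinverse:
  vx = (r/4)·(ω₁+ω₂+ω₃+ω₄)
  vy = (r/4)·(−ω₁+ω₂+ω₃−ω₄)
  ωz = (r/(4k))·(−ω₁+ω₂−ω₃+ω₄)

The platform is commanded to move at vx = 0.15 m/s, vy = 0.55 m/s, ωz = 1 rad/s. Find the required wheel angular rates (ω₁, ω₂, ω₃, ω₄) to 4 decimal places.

k = lx + ly = 0.25 + 0.08 = 0.3300;  k·ωz = 0.3300·1 = 0.3300
ω₁ (FL) = (vx − vy − k·ωz)/r = -0.7300/0.05 = -14.6000
ω₂ (FR) = (vx + vy + k·ωz)/r = 1.0300/0.05 = 20.6000
ω₃ (RL) = (vx + vy − k·ωz)/r = 0.3700/0.05 = 7.4000
ω₄ (RR) = (vx − vy + k·ωz)/r = -0.0700/0.05 = -1.4000

(-14.6000, 20.6000, 7.4000, -1.4000)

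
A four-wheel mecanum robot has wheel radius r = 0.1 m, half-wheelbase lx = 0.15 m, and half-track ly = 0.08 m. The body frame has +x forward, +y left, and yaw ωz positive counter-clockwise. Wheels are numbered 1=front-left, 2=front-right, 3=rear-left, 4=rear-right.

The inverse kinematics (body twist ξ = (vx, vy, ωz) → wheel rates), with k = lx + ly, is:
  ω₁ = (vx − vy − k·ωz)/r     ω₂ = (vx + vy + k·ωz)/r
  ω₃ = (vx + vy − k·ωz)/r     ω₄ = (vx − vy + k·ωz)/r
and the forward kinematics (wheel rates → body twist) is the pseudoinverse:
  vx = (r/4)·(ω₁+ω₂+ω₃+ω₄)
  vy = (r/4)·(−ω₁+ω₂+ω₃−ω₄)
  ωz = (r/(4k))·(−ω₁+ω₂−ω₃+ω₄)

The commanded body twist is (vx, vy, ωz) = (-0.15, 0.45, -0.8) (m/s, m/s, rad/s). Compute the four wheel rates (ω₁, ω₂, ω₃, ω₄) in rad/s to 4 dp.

k = lx + ly = 0.15 + 0.08 = 0.2300;  k·ωz = 0.2300·-0.8 = -0.1840
ω₁ (FL) = (vx − vy − k·ωz)/r = -0.4160/0.1 = -4.1600
ω₂ (FR) = (vx + vy + k·ωz)/r = 0.1160/0.1 = 1.1600
ω₃ (RL) = (vx + vy − k·ωz)/r = 0.4840/0.1 = 4.8400
ω₄ (RR) = (vx − vy + k·ωz)/r = -0.7840/0.1 = -7.8400

(-4.1600, 1.1600, 4.8400, -7.8400)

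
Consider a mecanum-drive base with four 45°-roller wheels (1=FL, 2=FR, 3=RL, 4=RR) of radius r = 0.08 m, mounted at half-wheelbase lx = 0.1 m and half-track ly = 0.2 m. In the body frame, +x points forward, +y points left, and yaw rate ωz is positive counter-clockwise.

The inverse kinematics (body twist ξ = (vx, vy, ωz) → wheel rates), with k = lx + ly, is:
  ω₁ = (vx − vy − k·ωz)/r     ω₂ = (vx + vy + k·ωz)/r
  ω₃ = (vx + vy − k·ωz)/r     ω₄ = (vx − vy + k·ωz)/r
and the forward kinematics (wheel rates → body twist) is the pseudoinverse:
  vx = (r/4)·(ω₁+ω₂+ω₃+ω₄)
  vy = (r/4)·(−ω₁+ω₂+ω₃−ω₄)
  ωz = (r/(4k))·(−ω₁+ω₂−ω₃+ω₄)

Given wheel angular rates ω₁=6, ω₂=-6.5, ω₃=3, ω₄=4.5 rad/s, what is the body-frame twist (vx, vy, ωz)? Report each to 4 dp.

(0.1400, -0.2800, -0.7333)

k = lx + ly = 0.1 + 0.2 = 0.3000
ω₁+ω₂+ω₃+ω₄ = 7.0000  →  vx = (0.08/4)·7.0000 = 0.1400
−ω₁+ω₂+ω₃−ω₄ = -14.0000  →  vy = (0.08/4)·-14.0000 = -0.2800
−ω₁+ω₂−ω₃+ω₄ = -11.0000  →  ωz = (0.08/1.2000)·-11.0000 = -0.7333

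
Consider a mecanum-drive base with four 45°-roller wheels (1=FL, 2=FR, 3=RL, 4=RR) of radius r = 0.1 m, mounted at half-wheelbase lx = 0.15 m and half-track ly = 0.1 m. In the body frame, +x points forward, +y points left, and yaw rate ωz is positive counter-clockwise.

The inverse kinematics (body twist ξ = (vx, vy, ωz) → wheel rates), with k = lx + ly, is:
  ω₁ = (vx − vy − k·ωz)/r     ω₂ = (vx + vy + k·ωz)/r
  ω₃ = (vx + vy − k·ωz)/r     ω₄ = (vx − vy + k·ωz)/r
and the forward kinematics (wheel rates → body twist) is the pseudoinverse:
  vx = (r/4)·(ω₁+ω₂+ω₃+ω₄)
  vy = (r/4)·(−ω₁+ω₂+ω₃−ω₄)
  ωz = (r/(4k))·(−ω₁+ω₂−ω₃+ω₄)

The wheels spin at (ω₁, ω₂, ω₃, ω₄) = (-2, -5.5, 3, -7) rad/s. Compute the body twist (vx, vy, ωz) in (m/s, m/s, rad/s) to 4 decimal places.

k = lx + ly = 0.15 + 0.1 = 0.2500
ω₁+ω₂+ω₃+ω₄ = -11.5000  →  vx = (0.1/4)·-11.5000 = -0.2875
−ω₁+ω₂+ω₃−ω₄ = 6.5000  →  vy = (0.1/4)·6.5000 = 0.1625
−ω₁+ω₂−ω₃+ω₄ = -13.5000  →  ωz = (0.1/1.0000)·-13.5000 = -1.3500

(-0.2875, 0.1625, -1.3500)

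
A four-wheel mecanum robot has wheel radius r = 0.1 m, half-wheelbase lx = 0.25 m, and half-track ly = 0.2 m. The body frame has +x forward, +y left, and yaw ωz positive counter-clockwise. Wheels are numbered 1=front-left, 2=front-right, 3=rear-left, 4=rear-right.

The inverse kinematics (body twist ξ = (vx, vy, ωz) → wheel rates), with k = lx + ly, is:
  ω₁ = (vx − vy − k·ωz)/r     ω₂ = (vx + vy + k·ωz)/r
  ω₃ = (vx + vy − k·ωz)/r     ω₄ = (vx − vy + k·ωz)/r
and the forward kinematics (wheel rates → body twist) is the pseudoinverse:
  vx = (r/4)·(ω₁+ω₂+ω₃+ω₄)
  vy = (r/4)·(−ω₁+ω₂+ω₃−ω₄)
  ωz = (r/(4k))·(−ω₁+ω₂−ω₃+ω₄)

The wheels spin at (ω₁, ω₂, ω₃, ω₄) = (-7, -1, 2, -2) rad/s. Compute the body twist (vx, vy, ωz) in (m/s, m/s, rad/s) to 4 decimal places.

(-0.2000, 0.2500, 0.1111)

k = lx + ly = 0.25 + 0.2 = 0.4500
ω₁+ω₂+ω₃+ω₄ = -8.0000  →  vx = (0.1/4)·-8.0000 = -0.2000
−ω₁+ω₂+ω₃−ω₄ = 10.0000  →  vy = (0.1/4)·10.0000 = 0.2500
−ω₁+ω₂−ω₃+ω₄ = 2.0000  →  ωz = (0.1/1.8000)·2.0000 = 0.1111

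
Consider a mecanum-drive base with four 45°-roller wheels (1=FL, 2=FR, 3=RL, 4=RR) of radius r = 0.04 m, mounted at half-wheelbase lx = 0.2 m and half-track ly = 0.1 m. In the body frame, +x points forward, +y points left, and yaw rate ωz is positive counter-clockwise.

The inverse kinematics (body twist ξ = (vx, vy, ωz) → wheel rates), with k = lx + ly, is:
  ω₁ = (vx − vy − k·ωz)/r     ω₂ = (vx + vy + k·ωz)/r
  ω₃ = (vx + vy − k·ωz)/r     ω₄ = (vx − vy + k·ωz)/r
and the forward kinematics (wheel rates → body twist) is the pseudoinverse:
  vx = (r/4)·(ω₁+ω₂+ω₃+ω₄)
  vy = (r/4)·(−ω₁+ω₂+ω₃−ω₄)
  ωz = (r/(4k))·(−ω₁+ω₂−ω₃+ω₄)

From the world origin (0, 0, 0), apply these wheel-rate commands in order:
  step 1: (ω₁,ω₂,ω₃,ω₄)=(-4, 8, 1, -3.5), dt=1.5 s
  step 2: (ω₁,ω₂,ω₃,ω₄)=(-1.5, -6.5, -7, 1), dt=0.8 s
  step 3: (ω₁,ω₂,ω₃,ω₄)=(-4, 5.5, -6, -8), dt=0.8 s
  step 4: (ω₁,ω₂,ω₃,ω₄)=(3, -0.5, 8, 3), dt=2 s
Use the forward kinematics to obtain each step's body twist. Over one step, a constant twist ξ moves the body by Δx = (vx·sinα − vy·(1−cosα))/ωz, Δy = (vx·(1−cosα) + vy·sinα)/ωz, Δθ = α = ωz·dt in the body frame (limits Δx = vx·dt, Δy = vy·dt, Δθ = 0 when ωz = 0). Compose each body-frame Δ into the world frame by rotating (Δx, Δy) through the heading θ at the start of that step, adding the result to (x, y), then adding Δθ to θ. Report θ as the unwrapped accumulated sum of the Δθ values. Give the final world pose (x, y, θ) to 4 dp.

(0.0198, 0.2554, 0.0883)

step 1: ξ=(vx,vy,ωz)=(0.0150, 0.1650, 0.2500), dt=1.5 → body Δ=(-0.0239, 0.2459, 0.3750) → world pose (-0.0239, 0.2459, 0.3750)
step 2: ξ=(vx,vy,ωz)=(-0.1400, -0.1300, 0.1000), dt=0.8 → body Δ=(-0.1077, -0.1084, 0.0800) → world pose (-0.0844, 0.1056, 0.4550)
step 3: ξ=(vx,vy,ωz)=(-0.1250, 0.1150, 0.2500), dt=0.8 → body Δ=(-0.1085, 0.0814, 0.2000) → world pose (-0.2177, 0.1311, 0.6550)
step 4: ξ=(vx,vy,ωz)=(0.1350, 0.0150, -0.2833), dt=2.0 → body Δ=(0.2641, -0.0461, -0.5667) → world pose (0.0198, 0.2554, 0.0883)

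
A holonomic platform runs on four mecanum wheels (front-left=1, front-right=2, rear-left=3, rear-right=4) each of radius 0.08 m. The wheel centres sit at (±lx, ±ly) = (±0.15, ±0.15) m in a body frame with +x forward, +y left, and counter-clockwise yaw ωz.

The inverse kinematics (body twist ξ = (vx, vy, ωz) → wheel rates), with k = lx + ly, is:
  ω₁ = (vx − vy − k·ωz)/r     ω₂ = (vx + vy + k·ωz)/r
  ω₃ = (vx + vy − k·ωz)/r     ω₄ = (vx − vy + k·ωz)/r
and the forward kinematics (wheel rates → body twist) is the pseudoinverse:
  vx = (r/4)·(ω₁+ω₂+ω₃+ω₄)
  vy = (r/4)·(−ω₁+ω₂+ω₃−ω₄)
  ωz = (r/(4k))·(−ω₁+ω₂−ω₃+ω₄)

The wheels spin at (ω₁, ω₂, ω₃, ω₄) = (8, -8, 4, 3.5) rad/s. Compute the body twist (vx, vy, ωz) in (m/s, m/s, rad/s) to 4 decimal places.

k = lx + ly = 0.15 + 0.15 = 0.3000
ω₁+ω₂+ω₃+ω₄ = 7.5000  →  vx = (0.08/4)·7.5000 = 0.1500
−ω₁+ω₂+ω₃−ω₄ = -15.5000  →  vy = (0.08/4)·-15.5000 = -0.3100
−ω₁+ω₂−ω₃+ω₄ = -16.5000  →  ωz = (0.08/1.2000)·-16.5000 = -1.1000

(0.1500, -0.3100, -1.1000)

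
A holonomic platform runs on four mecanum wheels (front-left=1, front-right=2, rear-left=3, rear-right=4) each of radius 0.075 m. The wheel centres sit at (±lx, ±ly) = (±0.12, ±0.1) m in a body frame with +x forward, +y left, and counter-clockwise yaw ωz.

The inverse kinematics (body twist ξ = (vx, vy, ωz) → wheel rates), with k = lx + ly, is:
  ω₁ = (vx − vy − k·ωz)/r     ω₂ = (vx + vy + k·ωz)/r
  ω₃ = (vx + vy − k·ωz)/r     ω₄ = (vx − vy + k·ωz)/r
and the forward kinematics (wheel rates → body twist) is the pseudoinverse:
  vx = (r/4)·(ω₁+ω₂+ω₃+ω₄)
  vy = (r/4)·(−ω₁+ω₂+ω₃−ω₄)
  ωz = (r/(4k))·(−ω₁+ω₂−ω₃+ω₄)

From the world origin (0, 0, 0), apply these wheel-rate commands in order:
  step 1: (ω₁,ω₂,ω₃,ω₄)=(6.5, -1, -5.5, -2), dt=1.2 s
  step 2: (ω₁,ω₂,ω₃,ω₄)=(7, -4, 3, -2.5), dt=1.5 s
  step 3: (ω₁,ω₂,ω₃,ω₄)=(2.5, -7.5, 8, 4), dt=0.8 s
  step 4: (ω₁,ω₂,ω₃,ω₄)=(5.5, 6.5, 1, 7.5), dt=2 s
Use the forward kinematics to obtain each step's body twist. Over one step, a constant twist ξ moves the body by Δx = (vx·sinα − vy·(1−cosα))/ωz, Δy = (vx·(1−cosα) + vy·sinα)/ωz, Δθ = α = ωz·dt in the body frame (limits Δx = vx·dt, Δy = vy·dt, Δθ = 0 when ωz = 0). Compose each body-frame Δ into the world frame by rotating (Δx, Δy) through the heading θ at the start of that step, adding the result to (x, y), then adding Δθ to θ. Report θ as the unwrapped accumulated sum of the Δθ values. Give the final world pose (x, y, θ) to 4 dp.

step 1: ξ=(vx,vy,ωz)=(-0.0375, -0.2062, -0.3409), dt=1.2 → body Δ=(-0.0937, -0.2316, -0.4091) → world pose (-0.0937, -0.2316, -0.4091)
step 2: ξ=(vx,vy,ωz)=(0.0656, -0.1031, -1.4062), dt=1.5 → body Δ=(-0.0709, -0.1336, -2.1094) → world pose (-0.2118, -0.3259, -2.5185)
step 3: ξ=(vx,vy,ωz)=(0.1312, -0.1125, -1.1932), dt=0.8 → body Δ=(0.0500, -0.1234, -0.9545) → world pose (-0.3244, -0.2549, -3.4730)
step 4: ξ=(vx,vy,ωz)=(0.3844, -0.1031, 0.6392), dt=2.0 → body Δ=(0.6906, 0.2735, 1.2784) → world pose (-1.0665, -0.2888, -2.1946)

(-1.0665, -0.2888, -2.1946)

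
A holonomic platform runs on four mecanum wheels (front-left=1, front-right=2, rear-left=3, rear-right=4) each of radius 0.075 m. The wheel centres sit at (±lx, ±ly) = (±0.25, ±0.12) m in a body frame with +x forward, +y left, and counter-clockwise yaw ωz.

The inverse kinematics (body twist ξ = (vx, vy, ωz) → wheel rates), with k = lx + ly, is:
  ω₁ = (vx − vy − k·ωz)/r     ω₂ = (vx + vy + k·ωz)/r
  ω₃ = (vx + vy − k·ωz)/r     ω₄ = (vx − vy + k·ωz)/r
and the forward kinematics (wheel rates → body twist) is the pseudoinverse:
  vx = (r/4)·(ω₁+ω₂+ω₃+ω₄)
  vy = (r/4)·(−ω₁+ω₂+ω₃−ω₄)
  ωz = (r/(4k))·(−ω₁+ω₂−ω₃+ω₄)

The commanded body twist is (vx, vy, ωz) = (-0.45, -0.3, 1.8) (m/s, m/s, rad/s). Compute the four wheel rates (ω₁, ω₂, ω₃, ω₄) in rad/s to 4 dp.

k = lx + ly = 0.25 + 0.12 = 0.3700;  k·ωz = 0.3700·1.8 = 0.6660
ω₁ (FL) = (vx − vy − k·ωz)/r = -0.8160/0.075 = -10.8800
ω₂ (FR) = (vx + vy + k·ωz)/r = -0.0840/0.075 = -1.1200
ω₃ (RL) = (vx + vy − k·ωz)/r = -1.4160/0.075 = -18.8800
ω₄ (RR) = (vx − vy + k·ωz)/r = 0.5160/0.075 = 6.8800

(-10.8800, -1.1200, -18.8800, 6.8800)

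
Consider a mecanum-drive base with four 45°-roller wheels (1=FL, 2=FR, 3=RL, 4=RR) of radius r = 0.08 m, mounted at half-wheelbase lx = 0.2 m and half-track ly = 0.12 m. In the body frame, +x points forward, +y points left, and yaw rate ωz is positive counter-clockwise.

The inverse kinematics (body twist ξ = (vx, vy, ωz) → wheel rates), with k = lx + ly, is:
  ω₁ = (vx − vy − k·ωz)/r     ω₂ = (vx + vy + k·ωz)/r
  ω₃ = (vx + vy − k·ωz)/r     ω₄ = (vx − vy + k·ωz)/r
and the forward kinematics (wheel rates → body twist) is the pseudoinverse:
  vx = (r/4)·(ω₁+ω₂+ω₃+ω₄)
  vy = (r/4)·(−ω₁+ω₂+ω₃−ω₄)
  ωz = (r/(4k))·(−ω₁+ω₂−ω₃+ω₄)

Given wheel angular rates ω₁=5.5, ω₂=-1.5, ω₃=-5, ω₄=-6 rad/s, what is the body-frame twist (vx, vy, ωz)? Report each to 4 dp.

k = lx + ly = 0.2 + 0.12 = 0.3200
ω₁+ω₂+ω₃+ω₄ = -7.0000  →  vx = (0.08/4)·-7.0000 = -0.1400
−ω₁+ω₂+ω₃−ω₄ = -6.0000  →  vy = (0.08/4)·-6.0000 = -0.1200
−ω₁+ω₂−ω₃+ω₄ = -8.0000  →  ωz = (0.08/1.2800)·-8.0000 = -0.5000

(-0.1400, -0.1200, -0.5000)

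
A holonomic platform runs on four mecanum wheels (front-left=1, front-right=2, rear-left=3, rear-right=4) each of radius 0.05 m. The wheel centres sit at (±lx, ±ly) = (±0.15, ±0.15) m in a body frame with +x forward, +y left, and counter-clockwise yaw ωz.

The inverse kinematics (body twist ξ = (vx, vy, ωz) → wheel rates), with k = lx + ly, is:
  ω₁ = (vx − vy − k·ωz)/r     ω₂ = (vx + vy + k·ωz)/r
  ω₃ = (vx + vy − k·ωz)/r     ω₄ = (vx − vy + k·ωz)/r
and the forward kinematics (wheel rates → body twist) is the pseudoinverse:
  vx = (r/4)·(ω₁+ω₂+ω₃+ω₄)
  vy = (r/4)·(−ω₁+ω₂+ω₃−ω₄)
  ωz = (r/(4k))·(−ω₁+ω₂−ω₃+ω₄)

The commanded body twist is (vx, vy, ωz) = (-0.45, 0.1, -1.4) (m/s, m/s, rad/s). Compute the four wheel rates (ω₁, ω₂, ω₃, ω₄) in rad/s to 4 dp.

k = lx + ly = 0.15 + 0.15 = 0.3000;  k·ωz = 0.3000·-1.4 = -0.4200
ω₁ (FL) = (vx − vy − k·ωz)/r = -0.1300/0.05 = -2.6000
ω₂ (FR) = (vx + vy + k·ωz)/r = -0.7700/0.05 = -15.4000
ω₃ (RL) = (vx + vy − k·ωz)/r = 0.0700/0.05 = 1.4000
ω₄ (RR) = (vx − vy + k·ωz)/r = -0.9700/0.05 = -19.4000

(-2.6000, -15.4000, 1.4000, -19.4000)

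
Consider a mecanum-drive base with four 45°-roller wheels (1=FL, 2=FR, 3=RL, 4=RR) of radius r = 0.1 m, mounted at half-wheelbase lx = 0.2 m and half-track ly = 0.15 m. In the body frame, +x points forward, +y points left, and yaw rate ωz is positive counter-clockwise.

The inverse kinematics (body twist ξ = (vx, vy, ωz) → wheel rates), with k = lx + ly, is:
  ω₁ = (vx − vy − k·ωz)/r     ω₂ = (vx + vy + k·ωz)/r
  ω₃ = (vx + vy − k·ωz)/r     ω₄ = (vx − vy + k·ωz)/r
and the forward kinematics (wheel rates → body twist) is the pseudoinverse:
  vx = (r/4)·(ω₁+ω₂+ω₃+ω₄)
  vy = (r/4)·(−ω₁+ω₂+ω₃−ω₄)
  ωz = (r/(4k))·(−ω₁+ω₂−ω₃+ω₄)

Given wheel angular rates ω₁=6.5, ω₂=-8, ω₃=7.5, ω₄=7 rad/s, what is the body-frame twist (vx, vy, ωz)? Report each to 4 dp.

(0.3250, -0.3500, -1.0714)

k = lx + ly = 0.2 + 0.15 = 0.3500
ω₁+ω₂+ω₃+ω₄ = 13.0000  →  vx = (0.1/4)·13.0000 = 0.3250
−ω₁+ω₂+ω₃−ω₄ = -14.0000  →  vy = (0.1/4)·-14.0000 = -0.3500
−ω₁+ω₂−ω₃+ω₄ = -15.0000  →  ωz = (0.1/1.4000)·-15.0000 = -1.0714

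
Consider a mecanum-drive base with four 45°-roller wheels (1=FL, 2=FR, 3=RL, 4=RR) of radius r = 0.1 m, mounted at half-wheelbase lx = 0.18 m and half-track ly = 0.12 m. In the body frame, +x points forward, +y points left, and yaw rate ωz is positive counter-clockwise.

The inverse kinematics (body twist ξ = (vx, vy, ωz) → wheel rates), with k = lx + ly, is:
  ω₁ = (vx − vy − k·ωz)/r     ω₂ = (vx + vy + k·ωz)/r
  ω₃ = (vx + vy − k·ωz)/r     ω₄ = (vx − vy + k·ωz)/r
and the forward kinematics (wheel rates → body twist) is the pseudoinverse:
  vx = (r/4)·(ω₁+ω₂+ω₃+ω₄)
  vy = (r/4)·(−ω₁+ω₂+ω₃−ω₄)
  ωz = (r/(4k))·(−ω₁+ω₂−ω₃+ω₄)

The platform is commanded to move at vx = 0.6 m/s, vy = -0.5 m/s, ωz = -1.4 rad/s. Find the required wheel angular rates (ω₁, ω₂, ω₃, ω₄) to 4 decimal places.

(15.2000, -3.2000, 5.2000, 6.8000)

k = lx + ly = 0.18 + 0.12 = 0.3000;  k·ωz = 0.3000·-1.4 = -0.4200
ω₁ (FL) = (vx − vy − k·ωz)/r = 1.5200/0.1 = 15.2000
ω₂ (FR) = (vx + vy + k·ωz)/r = -0.3200/0.1 = -3.2000
ω₃ (RL) = (vx + vy − k·ωz)/r = 0.5200/0.1 = 5.2000
ω₄ (RR) = (vx − vy + k·ωz)/r = 0.6800/0.1 = 6.8000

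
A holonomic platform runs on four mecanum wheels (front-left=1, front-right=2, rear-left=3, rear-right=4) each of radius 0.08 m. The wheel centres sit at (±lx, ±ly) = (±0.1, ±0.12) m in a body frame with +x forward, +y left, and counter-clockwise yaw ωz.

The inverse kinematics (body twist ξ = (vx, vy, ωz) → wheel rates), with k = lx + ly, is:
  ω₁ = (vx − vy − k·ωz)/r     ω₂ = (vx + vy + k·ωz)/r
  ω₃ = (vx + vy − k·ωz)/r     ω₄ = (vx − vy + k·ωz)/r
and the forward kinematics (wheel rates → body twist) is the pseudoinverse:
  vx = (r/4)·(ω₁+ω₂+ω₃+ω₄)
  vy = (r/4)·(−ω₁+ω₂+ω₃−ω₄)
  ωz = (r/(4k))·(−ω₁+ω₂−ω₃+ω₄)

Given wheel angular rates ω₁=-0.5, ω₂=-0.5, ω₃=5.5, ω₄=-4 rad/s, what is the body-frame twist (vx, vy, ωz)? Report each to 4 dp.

k = lx + ly = 0.1 + 0.12 = 0.2200
ω₁+ω₂+ω₃+ω₄ = 0.5000  →  vx = (0.08/4)·0.5000 = 0.0100
−ω₁+ω₂+ω₃−ω₄ = 9.5000  →  vy = (0.08/4)·9.5000 = 0.1900
−ω₁+ω₂−ω₃+ω₄ = -9.5000  →  ωz = (0.08/0.8800)·-9.5000 = -0.8636

(0.0100, 0.1900, -0.8636)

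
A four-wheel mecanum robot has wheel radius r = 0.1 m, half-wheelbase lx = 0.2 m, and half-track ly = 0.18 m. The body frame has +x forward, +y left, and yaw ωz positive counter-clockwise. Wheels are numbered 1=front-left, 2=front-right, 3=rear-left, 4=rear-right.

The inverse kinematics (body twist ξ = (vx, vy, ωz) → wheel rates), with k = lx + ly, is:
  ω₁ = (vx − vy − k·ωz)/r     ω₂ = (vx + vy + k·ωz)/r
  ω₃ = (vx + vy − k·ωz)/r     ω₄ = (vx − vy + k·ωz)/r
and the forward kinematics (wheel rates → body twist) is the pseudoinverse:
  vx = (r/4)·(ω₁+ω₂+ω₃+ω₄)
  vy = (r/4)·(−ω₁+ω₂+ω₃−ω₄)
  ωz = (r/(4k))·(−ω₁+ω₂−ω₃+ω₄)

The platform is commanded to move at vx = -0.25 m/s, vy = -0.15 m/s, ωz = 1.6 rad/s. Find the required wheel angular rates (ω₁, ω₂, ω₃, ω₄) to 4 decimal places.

(-7.0800, 2.0800, -10.0800, 5.0800)

k = lx + ly = 0.2 + 0.18 = 0.3800;  k·ωz = 0.3800·1.6 = 0.6080
ω₁ (FL) = (vx − vy − k·ωz)/r = -0.7080/0.1 = -7.0800
ω₂ (FR) = (vx + vy + k·ωz)/r = 0.2080/0.1 = 2.0800
ω₃ (RL) = (vx + vy − k·ωz)/r = -1.0080/0.1 = -10.0800
ω₄ (RR) = (vx − vy + k·ωz)/r = 0.5080/0.1 = 5.0800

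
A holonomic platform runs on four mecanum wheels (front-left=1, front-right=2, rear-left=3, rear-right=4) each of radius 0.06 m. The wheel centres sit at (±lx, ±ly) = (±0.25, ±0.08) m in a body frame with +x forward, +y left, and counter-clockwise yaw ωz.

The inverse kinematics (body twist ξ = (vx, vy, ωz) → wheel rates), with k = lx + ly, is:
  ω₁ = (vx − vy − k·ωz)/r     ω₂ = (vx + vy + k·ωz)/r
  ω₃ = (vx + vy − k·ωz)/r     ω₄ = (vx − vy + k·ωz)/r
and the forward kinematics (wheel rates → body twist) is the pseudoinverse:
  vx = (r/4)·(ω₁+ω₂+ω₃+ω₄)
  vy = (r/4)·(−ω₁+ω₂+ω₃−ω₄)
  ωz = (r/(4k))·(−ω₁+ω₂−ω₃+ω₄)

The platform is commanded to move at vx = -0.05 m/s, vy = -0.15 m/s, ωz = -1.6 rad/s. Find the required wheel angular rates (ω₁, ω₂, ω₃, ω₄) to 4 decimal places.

k = lx + ly = 0.25 + 0.08 = 0.3300;  k·ωz = 0.3300·-1.6 = -0.5280
ω₁ (FL) = (vx − vy − k·ωz)/r = 0.6280/0.06 = 10.4667
ω₂ (FR) = (vx + vy + k·ωz)/r = -0.7280/0.06 = -12.1333
ω₃ (RL) = (vx + vy − k·ωz)/r = 0.3280/0.06 = 5.4667
ω₄ (RR) = (vx − vy + k·ωz)/r = -0.4280/0.06 = -7.1333

(10.4667, -12.1333, 5.4667, -7.1333)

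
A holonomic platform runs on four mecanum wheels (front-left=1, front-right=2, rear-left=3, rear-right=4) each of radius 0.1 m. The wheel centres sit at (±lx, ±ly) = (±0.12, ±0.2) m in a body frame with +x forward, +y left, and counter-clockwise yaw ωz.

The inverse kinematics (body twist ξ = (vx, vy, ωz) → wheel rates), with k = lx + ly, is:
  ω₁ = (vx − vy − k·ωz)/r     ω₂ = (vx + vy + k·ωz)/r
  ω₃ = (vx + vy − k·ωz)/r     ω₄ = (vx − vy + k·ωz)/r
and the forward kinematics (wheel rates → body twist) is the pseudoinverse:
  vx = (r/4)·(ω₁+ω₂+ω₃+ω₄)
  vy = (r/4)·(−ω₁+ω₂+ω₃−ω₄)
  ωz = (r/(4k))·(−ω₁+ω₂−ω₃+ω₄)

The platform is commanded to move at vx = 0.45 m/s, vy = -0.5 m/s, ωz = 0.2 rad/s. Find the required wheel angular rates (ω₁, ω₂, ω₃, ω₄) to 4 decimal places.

k = lx + ly = 0.12 + 0.2 = 0.3200;  k·ωz = 0.3200·0.2 = 0.0640
ω₁ (FL) = (vx − vy − k·ωz)/r = 0.8860/0.1 = 8.8600
ω₂ (FR) = (vx + vy + k·ωz)/r = 0.0140/0.1 = 0.1400
ω₃ (RL) = (vx + vy − k·ωz)/r = -0.1140/0.1 = -1.1400
ω₄ (RR) = (vx − vy + k·ωz)/r = 1.0140/0.1 = 10.1400

(8.8600, 0.1400, -1.1400, 10.1400)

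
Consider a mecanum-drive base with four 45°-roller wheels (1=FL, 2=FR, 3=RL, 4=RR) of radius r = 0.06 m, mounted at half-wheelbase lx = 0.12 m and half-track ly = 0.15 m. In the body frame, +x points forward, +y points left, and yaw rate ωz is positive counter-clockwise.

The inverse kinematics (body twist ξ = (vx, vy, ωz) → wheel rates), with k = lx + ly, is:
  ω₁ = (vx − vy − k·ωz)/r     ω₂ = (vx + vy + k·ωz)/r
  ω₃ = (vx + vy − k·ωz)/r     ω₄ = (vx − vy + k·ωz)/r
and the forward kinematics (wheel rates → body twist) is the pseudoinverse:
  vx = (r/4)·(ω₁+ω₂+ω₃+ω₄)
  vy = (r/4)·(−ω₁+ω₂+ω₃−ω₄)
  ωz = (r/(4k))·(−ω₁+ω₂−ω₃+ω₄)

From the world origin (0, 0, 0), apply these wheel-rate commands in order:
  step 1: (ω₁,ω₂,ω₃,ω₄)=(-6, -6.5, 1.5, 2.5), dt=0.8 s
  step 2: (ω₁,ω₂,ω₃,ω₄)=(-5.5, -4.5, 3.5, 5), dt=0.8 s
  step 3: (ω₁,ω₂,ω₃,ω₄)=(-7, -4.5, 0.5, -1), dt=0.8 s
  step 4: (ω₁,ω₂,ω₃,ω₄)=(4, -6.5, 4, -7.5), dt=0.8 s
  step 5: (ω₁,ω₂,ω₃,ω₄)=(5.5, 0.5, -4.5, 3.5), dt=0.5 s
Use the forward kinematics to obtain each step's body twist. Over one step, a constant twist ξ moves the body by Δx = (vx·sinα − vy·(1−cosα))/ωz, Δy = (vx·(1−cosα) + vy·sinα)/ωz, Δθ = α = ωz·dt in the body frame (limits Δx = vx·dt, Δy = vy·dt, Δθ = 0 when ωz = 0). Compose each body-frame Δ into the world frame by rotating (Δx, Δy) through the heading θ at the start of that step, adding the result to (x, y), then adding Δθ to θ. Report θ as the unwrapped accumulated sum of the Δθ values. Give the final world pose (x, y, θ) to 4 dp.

(-0.3711, -0.0658, -0.7167)

step 1: ξ=(vx,vy,ωz)=(-0.1275, -0.0225, 0.0278), dt=0.8 → body Δ=(-0.1018, -0.0191, 0.0222) → world pose (-0.1018, -0.0191, 0.0222)
step 2: ξ=(vx,vy,ωz)=(-0.0225, -0.0075, 0.1389), dt=0.8 → body Δ=(-0.0176, -0.0070, 0.1111) → world pose (-0.1193, -0.0265, 0.1333)
step 3: ξ=(vx,vy,ωz)=(-0.1800, 0.0600, 0.0556), dt=0.8 → body Δ=(-0.1450, 0.0448, 0.0444) → world pose (-0.2689, -0.0014, 0.1778)
step 4: ξ=(vx,vy,ωz)=(-0.0900, 0.0150, -1.2222), dt=0.8 → body Δ=(-0.0556, 0.0427, -0.9778) → world pose (-0.3313, 0.0307, -0.8000)
step 5: ξ=(vx,vy,ωz)=(0.0750, -0.1950, 0.1667), dt=0.5 → body Δ=(0.0415, -0.0958, 0.0833) → world pose (-0.3711, -0.0658, -0.7167)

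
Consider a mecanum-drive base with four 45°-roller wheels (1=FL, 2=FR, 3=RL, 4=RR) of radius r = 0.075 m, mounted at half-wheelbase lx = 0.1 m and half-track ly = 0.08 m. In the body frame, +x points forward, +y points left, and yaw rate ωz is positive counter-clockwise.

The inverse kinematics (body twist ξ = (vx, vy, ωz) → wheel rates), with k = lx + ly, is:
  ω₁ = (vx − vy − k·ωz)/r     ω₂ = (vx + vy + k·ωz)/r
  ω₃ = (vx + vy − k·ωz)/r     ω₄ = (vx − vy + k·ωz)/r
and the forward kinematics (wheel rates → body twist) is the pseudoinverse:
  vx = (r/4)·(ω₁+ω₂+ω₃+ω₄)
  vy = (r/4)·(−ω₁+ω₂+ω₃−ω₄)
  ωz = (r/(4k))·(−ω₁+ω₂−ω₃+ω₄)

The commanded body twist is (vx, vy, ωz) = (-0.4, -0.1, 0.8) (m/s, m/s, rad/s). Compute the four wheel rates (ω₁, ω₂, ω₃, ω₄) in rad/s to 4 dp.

k = lx + ly = 0.1 + 0.08 = 0.1800;  k·ωz = 0.1800·0.8 = 0.1440
ω₁ (FL) = (vx − vy − k·ωz)/r = -0.4440/0.075 = -5.9200
ω₂ (FR) = (vx + vy + k·ωz)/r = -0.3560/0.075 = -4.7467
ω₃ (RL) = (vx + vy − k·ωz)/r = -0.6440/0.075 = -8.5867
ω₄ (RR) = (vx − vy + k·ωz)/r = -0.1560/0.075 = -2.0800

(-5.9200, -4.7467, -8.5867, -2.0800)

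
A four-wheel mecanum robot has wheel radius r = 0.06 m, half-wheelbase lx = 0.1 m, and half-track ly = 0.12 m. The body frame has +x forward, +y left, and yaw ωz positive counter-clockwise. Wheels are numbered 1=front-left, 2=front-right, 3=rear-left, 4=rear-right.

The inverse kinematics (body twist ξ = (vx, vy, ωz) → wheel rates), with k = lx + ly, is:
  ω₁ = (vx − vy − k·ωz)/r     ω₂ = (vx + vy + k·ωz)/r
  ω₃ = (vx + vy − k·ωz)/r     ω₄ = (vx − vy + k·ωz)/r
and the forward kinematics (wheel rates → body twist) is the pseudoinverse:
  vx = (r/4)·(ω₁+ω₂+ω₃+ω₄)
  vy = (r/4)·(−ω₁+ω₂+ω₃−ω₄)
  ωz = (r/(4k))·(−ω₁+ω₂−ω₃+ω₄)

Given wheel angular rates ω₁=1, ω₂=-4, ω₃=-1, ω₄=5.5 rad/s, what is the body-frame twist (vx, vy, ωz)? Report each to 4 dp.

k = lx + ly = 0.1 + 0.12 = 0.2200
ω₁+ω₂+ω₃+ω₄ = 1.5000  →  vx = (0.06/4)·1.5000 = 0.0225
−ω₁+ω₂+ω₃−ω₄ = -11.5000  →  vy = (0.06/4)·-11.5000 = -0.1725
−ω₁+ω₂−ω₃+ω₄ = 1.5000  →  ωz = (0.06/0.8800)·1.5000 = 0.1023

(0.0225, -0.1725, 0.1023)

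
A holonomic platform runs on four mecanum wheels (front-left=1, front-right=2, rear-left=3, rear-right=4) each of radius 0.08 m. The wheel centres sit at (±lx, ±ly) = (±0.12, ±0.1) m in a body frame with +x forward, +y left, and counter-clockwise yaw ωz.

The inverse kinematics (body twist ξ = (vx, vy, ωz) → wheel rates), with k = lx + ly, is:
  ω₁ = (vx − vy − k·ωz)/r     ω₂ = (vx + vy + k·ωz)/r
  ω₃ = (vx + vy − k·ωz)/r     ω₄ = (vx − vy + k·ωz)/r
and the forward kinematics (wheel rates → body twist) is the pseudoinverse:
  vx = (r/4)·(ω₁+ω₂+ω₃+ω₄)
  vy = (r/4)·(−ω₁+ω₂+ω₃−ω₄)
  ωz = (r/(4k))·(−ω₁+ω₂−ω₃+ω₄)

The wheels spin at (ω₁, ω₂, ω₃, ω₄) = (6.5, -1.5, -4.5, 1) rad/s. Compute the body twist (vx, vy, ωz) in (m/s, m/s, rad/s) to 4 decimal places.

(0.0300, -0.2700, -0.2273)

k = lx + ly = 0.12 + 0.1 = 0.2200
ω₁+ω₂+ω₃+ω₄ = 1.5000  →  vx = (0.08/4)·1.5000 = 0.0300
−ω₁+ω₂+ω₃−ω₄ = -13.5000  →  vy = (0.08/4)·-13.5000 = -0.2700
−ω₁+ω₂−ω₃+ω₄ = -2.5000  →  ωz = (0.08/0.8800)·-2.5000 = -0.2273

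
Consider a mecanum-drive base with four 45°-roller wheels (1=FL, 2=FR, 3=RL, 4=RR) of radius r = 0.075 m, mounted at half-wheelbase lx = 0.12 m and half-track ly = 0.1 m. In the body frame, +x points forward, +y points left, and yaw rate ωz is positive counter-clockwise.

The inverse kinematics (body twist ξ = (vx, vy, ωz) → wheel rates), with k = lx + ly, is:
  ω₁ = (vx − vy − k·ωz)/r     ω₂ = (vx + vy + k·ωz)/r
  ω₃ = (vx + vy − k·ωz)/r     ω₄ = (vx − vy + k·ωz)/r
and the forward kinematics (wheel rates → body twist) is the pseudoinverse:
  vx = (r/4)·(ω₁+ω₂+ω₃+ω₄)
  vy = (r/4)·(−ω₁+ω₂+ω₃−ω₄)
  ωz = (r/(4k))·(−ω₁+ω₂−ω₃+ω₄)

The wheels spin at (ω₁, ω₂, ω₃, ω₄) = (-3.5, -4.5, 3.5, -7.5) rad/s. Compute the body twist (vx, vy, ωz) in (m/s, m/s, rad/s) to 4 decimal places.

k = lx + ly = 0.12 + 0.1 = 0.2200
ω₁+ω₂+ω₃+ω₄ = -12.0000  →  vx = (0.075/4)·-12.0000 = -0.2250
−ω₁+ω₂+ω₃−ω₄ = 10.0000  →  vy = (0.075/4)·10.0000 = 0.1875
−ω₁+ω₂−ω₃+ω₄ = -12.0000  →  ωz = (0.075/0.8800)·-12.0000 = -1.0227

(-0.2250, 0.1875, -1.0227)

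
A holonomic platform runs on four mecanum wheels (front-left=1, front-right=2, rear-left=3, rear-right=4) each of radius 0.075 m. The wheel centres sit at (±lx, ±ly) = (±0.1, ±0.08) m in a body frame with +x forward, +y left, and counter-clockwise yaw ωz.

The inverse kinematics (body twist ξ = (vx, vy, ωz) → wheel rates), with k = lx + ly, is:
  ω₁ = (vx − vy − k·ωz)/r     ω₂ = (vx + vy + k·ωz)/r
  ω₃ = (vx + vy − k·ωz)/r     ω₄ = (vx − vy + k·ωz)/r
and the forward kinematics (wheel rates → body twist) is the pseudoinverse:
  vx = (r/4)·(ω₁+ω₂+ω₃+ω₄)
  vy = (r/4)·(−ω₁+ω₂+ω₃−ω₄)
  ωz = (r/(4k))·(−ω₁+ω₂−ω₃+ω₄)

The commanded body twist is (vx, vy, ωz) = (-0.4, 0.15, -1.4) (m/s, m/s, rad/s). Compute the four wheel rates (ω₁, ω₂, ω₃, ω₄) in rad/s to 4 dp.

k = lx + ly = 0.1 + 0.08 = 0.1800;  k·ωz = 0.1800·-1.4 = -0.2520
ω₁ (FL) = (vx − vy − k·ωz)/r = -0.2980/0.075 = -3.9733
ω₂ (FR) = (vx + vy + k·ωz)/r = -0.5020/0.075 = -6.6933
ω₃ (RL) = (vx + vy − k·ωz)/r = 0.0020/0.075 = 0.0267
ω₄ (RR) = (vx − vy + k·ωz)/r = -0.8020/0.075 = -10.6933

(-3.9733, -6.6933, 0.0267, -10.6933)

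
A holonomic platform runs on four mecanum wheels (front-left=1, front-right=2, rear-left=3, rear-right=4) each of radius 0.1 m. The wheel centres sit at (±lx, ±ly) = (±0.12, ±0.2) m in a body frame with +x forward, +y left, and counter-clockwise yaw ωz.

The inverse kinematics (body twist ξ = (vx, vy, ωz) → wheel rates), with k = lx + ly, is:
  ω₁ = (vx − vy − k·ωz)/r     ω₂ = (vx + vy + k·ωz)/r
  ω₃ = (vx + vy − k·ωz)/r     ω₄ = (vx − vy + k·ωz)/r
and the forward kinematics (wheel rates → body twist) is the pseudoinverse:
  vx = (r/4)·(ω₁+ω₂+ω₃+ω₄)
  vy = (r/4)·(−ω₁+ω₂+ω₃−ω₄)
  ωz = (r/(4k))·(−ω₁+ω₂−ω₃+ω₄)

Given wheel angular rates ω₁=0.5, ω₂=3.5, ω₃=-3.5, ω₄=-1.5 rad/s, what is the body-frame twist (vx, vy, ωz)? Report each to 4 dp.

k = lx + ly = 0.12 + 0.2 = 0.3200
ω₁+ω₂+ω₃+ω₄ = -1.0000  →  vx = (0.1/4)·-1.0000 = -0.0250
−ω₁+ω₂+ω₃−ω₄ = 1.0000  →  vy = (0.1/4)·1.0000 = 0.0250
−ω₁+ω₂−ω₃+ω₄ = 5.0000  →  ωz = (0.1/1.2800)·5.0000 = 0.3906

(-0.0250, 0.0250, 0.3906)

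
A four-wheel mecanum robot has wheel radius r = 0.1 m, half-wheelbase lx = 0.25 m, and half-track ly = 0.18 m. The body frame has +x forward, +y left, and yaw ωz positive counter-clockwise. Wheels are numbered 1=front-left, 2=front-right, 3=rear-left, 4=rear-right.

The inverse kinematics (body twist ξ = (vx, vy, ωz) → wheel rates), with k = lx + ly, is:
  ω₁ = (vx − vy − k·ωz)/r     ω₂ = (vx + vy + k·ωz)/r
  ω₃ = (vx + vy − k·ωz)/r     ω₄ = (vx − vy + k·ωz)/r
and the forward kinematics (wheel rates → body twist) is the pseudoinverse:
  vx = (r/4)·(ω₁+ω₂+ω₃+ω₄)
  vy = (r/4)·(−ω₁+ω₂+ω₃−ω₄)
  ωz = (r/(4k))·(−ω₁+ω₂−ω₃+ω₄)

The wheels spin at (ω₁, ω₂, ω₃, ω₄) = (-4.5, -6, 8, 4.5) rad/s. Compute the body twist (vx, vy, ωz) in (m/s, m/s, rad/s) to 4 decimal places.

(0.0500, 0.0500, -0.2907)

k = lx + ly = 0.25 + 0.18 = 0.4300
ω₁+ω₂+ω₃+ω₄ = 2.0000  →  vx = (0.1/4)·2.0000 = 0.0500
−ω₁+ω₂+ω₃−ω₄ = 2.0000  →  vy = (0.1/4)·2.0000 = 0.0500
−ω₁+ω₂−ω₃+ω₄ = -5.0000  →  ωz = (0.1/1.7200)·-5.0000 = -0.2907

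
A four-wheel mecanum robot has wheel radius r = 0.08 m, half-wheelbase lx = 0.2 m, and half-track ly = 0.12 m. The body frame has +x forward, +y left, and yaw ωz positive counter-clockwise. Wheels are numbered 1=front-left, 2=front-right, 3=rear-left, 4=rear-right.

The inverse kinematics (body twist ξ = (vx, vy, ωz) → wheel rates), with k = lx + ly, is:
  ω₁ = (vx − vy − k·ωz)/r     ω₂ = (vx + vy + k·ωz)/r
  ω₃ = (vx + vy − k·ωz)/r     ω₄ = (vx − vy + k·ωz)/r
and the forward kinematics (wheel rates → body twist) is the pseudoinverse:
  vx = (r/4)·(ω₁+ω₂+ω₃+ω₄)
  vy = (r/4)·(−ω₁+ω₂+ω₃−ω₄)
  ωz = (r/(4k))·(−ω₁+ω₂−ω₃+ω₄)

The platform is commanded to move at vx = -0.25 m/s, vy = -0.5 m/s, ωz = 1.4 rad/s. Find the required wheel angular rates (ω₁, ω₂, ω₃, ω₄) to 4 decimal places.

k = lx + ly = 0.2 + 0.12 = 0.3200;  k·ωz = 0.3200·1.4 = 0.4480
ω₁ (FL) = (vx − vy − k·ωz)/r = -0.1980/0.08 = -2.4750
ω₂ (FR) = (vx + vy + k·ωz)/r = -0.3020/0.08 = -3.7750
ω₃ (RL) = (vx + vy − k·ωz)/r = -1.1980/0.08 = -14.9750
ω₄ (RR) = (vx − vy + k·ωz)/r = 0.6980/0.08 = 8.7250

(-2.4750, -3.7750, -14.9750, 8.7250)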